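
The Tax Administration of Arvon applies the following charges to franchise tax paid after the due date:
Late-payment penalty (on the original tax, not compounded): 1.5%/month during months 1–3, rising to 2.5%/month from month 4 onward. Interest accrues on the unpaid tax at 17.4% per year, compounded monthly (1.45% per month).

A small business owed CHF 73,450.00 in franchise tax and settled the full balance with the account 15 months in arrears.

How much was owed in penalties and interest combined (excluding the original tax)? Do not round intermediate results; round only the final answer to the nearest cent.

Penalty, months 1–3: 3 × 1.5% × CHF 73,450.00 = CHF 3,305.25
Penalty, months 4–15: 12 × 2.5% × CHF 73,450.00 = CHF 22,035.00
Interest: CHF 73,450.00 × ((1 + 0.0145)^15 − 1) = CHF 73,450.00 × 0.2410257… = CHF 17,703.3367…
Penalties + interest = CHF 25,340.2500 + CHF 17,703.3367… = CHF 43,043.59

CHF 43,043.59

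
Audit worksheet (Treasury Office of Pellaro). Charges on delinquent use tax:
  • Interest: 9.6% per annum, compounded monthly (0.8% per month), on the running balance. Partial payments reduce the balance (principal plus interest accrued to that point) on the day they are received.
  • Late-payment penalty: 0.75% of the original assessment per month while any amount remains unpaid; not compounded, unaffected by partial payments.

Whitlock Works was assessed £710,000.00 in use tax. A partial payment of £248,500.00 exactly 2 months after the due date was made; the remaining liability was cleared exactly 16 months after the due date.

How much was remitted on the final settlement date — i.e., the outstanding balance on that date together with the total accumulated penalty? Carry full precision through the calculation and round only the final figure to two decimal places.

Balance at month 2: £710,000.0000 × (1 + 0.008)^2 = £721,405.4400
After £248,500.00 payment: £721,405.4400 − £248,500.00 = £472,905.4400
Balance at month 16: £472,905.4400 × (1 + 0.008)^14 = £528,715.1554…
Penalty: 16 × 0.75% × £710,000.00 = £85,200.00
Final settlement = outstanding balance + penalty = £528,715.1554… + £85,200.00 = £613,915.16

£613,915.16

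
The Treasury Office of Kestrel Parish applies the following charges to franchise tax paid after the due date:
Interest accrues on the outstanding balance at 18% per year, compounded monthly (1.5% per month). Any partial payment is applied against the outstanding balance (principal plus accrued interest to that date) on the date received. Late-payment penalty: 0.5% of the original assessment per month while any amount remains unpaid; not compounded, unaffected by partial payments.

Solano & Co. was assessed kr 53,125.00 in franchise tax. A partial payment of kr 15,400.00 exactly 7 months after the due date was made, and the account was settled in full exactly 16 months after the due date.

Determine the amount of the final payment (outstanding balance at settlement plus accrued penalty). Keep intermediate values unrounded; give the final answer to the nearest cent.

Balance at month 7: kr 53,125.0000 × (1 + 0.015)^7 = kr 58,960.5110…
After kr 15,400.00 payment: kr 58,960.5110… − kr 15,400.00 = kr 43,560.5110…
Balance at month 16: kr 43,560.5110… × (1 + 0.015)^9 = kr 49,806.6516…
Penalty: 16 × 0.5% × kr 53,125.00 = kr 4,250.00
Final settlement = outstanding balance + penalty = kr 49,806.6516… + kr 4,250.00 = kr 54,056.65

kr 54,056.65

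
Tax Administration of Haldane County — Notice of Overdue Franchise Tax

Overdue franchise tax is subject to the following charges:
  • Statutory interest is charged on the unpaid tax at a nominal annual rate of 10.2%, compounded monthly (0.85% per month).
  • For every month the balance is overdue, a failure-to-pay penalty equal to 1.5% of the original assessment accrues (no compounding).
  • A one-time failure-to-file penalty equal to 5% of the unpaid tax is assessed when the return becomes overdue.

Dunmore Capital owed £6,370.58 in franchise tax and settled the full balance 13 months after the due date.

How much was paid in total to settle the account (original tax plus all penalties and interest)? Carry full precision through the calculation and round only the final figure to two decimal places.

£8,672.37

Failure-to-file penalty: 5% × £6,370.58 = £318.53…
Failure-to-pay penalty: 13 × 1.5% × £6,370.58 = £1,242.26…
Interest: £6,370.58 × ((1 + 0.0085)^13 − 1) = £6,370.58 × 0.1163149… = £740.9936…
Total = £6,370.58 + £1,560.7921 + £740.9936… = £8,672.37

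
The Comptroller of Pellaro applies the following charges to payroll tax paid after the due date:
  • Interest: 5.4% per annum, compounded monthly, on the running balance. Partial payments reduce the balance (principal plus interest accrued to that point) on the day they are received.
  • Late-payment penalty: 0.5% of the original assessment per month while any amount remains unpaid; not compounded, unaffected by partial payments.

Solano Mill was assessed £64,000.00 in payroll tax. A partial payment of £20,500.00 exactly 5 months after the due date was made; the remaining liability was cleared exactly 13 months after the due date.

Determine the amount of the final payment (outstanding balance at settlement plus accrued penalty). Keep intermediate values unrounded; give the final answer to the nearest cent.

Monthly rate = 5.4% ÷ 12 = 0.45%
Balance at month 5: £64,000.0000 × (1 + 0.0045)^5 = £65,453.0185…
After £20,500.00 payment: £65,453.0185… − £20,500.00 = £44,953.0185…
Balance at month 13: £44,953.0185… × (1 + 0.0045)^8 = £46,597.0462…
Penalty: 13 × 0.5% × £64,000.00 = £4,160.00
Final settlement = outstanding balance + penalty = £46,597.0462… + £4,160.00 = £50,757.05

£50,757.05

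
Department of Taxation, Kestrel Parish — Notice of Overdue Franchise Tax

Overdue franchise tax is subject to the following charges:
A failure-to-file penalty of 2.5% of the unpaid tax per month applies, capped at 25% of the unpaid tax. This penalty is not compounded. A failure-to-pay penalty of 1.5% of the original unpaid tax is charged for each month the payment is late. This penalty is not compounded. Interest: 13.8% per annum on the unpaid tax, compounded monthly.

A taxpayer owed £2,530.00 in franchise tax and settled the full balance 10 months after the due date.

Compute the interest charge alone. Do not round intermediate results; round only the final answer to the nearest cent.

£306.48

Interest (13.8%/yr ÷ 12 = 1.15%/month): £2,530.00 × ((1 + 0.0115)^10 − 1) = £306.4778…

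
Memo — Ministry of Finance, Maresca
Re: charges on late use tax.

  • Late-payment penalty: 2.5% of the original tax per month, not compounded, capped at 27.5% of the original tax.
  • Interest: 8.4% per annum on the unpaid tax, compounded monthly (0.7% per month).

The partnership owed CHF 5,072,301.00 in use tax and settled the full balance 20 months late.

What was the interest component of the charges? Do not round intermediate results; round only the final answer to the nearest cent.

CHF 759,388.98

Interest: CHF 5,072,301.00 × ((1 + 0.007)^20 − 1) = CHF 5,072,301.00 × 0.1497129… = CHF 759,388.9839…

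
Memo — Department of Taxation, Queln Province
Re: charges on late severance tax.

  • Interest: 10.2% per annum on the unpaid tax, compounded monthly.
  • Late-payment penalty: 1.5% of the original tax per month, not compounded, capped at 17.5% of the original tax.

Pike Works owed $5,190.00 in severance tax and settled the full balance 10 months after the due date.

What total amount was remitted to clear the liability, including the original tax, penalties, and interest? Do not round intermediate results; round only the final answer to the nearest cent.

Penalty: 10 × 1.5% × $5,190.00 = $778.50 (below the 17.5% cap of $908.25)
Interest (10.2%/yr ÷ 12 = 0.85%/month): $5,190.00 × ((1 + 0.0085)^10 − 1) = $458.4122…
Total = $5,190.00 + $778.5000 + $458.4122… = $6,426.91

$6,426.91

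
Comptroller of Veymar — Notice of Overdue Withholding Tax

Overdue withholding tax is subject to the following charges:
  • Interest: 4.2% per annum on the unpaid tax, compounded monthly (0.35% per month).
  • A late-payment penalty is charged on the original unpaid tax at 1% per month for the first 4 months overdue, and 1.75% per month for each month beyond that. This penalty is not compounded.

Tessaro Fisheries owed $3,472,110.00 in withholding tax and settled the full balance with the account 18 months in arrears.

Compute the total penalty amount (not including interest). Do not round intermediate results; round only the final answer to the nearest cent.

Penalty, months 1–4: 4 × 1% × $3,472,110.00 = $138,884.40
Penalty, months 5–18: 14 × 1.75% × $3,472,110.00 = $850,666.95
Total penalty = $138,884.40 + $850,666.95 = $989,551.35

$989,551.35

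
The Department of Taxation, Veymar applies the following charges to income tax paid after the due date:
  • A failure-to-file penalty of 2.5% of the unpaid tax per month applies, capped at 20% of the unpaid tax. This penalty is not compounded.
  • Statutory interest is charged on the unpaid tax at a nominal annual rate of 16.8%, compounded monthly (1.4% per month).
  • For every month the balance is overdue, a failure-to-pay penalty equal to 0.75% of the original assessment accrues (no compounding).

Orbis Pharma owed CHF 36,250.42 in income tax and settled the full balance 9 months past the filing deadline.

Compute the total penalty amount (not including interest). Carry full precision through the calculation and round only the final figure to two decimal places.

CHF 9,696.99

Failure-to-file: 9 × 2.5% × CHF 36,250.42 = CHF 8,156.34…, capped at 20% × CHF 36,250.42 = CHF 7,250.08…
Failure-to-pay penalty = 0.75% × CHF 36,250.42 × 9 mo = CHF 2,446.90…
Total penalty = CHF 7,250.08… + CHF 2,446.90… = CHF 9,696.99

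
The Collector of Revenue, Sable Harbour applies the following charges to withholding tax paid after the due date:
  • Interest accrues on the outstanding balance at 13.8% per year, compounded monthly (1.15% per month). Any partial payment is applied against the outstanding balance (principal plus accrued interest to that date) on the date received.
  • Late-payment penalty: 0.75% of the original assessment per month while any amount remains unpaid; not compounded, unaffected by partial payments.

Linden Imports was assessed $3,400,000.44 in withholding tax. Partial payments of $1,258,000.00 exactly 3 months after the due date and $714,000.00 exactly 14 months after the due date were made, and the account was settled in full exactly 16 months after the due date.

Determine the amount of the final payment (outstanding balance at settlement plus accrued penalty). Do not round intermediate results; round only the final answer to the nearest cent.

Balance at month 3: $3,400,000.4400 × (1 + 0.0115)^3 = $3,518,654.5763…
After $1,258,000.00 payment: $3,518,654.5763… − $1,258,000.00 = $2,260,654.5763…
Balance at month 14: $2,260,654.5763… × (1 + 0.0115)^11 = $2,563,651.3754…
After $714,000.00 payment: $2,563,651.3754… − $714,000.00 = $1,849,651.3754…
Balance at month 16: $1,849,651.3754… × (1 + 0.0115)^2 = $1,892,437.9734…
Penalty: 16 × 0.75% × $3,400,000.44 = $408,000.05…
Final settlement = outstanding balance + penalty = $1,892,437.9734… + $408,000.05… = $2,300,438.03

$2,300,438.03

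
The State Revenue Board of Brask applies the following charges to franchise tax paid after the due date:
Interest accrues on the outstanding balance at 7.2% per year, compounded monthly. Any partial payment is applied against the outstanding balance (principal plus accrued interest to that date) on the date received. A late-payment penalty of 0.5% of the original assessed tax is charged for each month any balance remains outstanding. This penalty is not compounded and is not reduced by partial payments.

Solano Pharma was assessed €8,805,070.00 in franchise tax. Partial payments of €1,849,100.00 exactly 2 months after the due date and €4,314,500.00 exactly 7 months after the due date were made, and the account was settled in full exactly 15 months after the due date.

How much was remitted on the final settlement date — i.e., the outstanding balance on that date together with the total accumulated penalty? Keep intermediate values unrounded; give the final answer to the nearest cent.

Monthly rate = 7.2% ÷ 12 = 0.6%
Balance at month 2: €8,805,070.0000 × (1 + 0.006)^2 = €8,911,047.8225…
After €1,849,100.00 payment: €8,911,047.8225… − €1,849,100.00 = €7,061,947.8225…
Balance at month 7: €7,061,947.8225… × (1 + 0.006)^5 = €7,276,363.8580…
After €4,314,500.00 payment: €7,276,363.8580… − €4,314,500.00 = €2,961,863.8580…
Balance at month 15: €2,961,863.8580… × (1 + 0.006)^8 = €3,107,054.9787…
Penalty: 15 × 0.5% × €8,805,070.00 = €660,380.25
Final settlement = outstanding balance + penalty = €3,107,054.9787… + €660,380.25 = €3,767,435.23

€3,767,435.23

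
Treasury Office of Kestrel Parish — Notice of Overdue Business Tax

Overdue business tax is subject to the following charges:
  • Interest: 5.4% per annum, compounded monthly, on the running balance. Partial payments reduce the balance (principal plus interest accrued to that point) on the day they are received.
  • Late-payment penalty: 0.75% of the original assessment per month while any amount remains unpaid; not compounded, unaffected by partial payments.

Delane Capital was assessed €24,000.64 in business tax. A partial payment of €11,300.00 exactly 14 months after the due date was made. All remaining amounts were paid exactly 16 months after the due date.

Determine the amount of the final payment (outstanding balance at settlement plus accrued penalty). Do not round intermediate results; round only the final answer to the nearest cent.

Monthly rate = 5.4% ÷ 12 = 0.45%
Balance at month 14: €24,000.6400 × (1 + 0.0045)^14 = €25,557.7135…
After €11,300.00 payment: €25,557.7135… − €11,300.00 = €14,257.7135…
Balance at month 16: €14,257.7135… × (1 + 0.0045)^2 = €14,386.3217…
Penalty: 16 × 0.75% × €24,000.64 = €2,880.08…
Final settlement = outstanding balance + penalty = €14,386.3217… + €2,880.08… = €17,266.40

€17,266.40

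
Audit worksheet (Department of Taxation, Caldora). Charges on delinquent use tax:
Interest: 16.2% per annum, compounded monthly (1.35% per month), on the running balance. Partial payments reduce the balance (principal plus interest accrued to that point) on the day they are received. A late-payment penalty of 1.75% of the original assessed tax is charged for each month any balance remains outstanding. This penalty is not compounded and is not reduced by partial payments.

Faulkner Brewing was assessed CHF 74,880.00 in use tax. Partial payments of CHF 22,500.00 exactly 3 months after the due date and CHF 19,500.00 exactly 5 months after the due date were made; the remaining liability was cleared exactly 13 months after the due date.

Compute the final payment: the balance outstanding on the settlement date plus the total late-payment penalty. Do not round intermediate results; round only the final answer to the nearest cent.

CHF 58,738.54

Balance at month 3: CHF 74,880.0000 × (1 + 0.0135)^3 = CHF 77,953.7649…
After CHF 22,500.00 payment: CHF 77,953.7649… − CHF 22,500.00 = CHF 55,453.7649…
Balance at month 5: CHF 55,453.7649… × (1 + 0.0135)^2 = CHF 56,961.1230…
After CHF 19,500.00 payment: CHF 56,961.1230… − CHF 19,500.00 = CHF 37,461.1230…
Balance at month 13: CHF 37,461.1230… × (1 + 0.0135)^8 = CHF 41,703.3378…
Penalty: 13 × 1.75% × CHF 74,880.00 = CHF 17,035.20
Final settlement = outstanding balance + penalty = CHF 41,703.3378… + CHF 17,035.20 = CHF 58,738.54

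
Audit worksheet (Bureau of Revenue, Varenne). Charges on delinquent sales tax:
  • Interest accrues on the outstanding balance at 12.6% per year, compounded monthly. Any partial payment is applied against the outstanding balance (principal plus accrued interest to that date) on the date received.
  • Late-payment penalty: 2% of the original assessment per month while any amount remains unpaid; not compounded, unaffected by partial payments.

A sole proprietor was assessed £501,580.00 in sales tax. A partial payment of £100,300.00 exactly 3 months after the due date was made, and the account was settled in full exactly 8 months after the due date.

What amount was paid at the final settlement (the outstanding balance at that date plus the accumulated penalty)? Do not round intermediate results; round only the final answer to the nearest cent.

£519,869.35

Monthly rate = 12.6% ÷ 12 = 1.05%
Balance at month 3: £501,580.0000 × (1 + 0.0105)^3 = £517,546.2482…
After £100,300.00 payment: £517,546.2482… − £100,300.00 = £417,246.2482…
Balance at month 8: £417,246.2482… × (1 + 0.0105)^5 = £439,616.5458…
Penalty: 8 × 2% × £501,580.00 = £80,252.80
Final settlement = outstanding balance + penalty = £439,616.5458… + £80,252.80 = £519,869.35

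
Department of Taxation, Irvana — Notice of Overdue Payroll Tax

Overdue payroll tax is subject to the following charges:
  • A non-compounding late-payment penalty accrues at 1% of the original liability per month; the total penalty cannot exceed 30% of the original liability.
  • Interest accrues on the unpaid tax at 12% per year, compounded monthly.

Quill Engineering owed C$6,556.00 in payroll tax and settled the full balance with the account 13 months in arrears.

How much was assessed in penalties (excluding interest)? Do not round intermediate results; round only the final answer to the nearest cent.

Penalty: 13 × 1% × C$6,556.00 = C$852.28 (below the 30% cap of C$1,966.80)

C$852.28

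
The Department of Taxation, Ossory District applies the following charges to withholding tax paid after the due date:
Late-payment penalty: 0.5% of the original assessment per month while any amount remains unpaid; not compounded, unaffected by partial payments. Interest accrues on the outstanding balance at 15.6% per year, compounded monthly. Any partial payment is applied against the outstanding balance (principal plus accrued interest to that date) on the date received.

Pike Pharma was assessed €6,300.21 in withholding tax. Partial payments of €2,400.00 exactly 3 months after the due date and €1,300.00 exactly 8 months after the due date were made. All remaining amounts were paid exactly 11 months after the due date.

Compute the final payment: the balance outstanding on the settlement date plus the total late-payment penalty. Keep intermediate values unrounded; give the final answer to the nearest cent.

€3,595.94

Monthly rate = 15.6% ÷ 12 = 1.3%
Balance at month 3: €6,300.2100 × (1 + 0.013)^3 = €6,549.1262…
After €2,400.00 payment: €6,549.1262… − €2,400.00 = €4,149.1262…
Balance at month 8: €4,149.1262… × (1 + 0.013)^5 = €4,425.9232…
After €1,300.00 payment: €4,425.9232… − €1,300.00 = €3,125.9232…
Balance at month 11: €3,125.9232… × (1 + 0.013)^3 = €3,249.4259…
Penalty: 11 × 0.5% × €6,300.21 = €346.51…
Final settlement = outstanding balance + penalty = €3,249.4259… + €346.51… = €3,595.94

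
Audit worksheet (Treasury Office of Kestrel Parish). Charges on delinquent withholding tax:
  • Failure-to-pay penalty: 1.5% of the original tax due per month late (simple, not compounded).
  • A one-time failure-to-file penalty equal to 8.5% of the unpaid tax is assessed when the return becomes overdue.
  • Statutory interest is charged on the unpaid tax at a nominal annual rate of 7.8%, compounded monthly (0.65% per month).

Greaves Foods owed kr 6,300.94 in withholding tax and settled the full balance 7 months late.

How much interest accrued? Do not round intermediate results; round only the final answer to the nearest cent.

Interest: kr 6,300.94 × ((1 + 0.0065)^7 − 1) = kr 6,300.94 × 0.0463969… = kr 292.3442…

kr 292.34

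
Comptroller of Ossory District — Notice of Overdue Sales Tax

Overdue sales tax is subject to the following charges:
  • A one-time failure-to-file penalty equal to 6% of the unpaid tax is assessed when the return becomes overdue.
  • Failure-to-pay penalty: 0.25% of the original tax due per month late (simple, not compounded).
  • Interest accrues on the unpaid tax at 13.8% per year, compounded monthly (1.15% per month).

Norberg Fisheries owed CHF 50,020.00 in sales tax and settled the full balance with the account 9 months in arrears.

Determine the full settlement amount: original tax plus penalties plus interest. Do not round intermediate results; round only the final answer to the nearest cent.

Failure-to-file penalty: 6% × CHF 50,020.00 = CHF 3,001.20
Failure-to-pay penalty: 9 × 0.25% × CHF 50,020.00 = CHF 1,125.45
Interest: CHF 50,020.00 × ((1 + 0.0115)^9 − 1) = CHF 50,020.00 × 0.1083910… = CHF 5,421.7170…
Total = CHF 50,020.00 + CHF 4,126.6500 + CHF 5,421.7170… = CHF 59,568.37

CHF 59,568.37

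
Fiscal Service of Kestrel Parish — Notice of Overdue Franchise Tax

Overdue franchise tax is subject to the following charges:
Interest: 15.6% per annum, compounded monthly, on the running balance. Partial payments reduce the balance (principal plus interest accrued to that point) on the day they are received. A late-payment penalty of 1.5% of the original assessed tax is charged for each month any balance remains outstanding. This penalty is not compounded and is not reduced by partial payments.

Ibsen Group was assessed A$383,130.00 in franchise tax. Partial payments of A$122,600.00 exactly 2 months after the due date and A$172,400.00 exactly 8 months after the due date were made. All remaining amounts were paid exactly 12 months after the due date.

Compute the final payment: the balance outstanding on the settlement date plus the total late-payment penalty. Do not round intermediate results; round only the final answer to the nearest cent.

Monthly rate = 15.6% ÷ 12 = 1.3%
Balance at month 2: A$383,130.0000 × (1 + 0.013)^2 = A$393,156.1290…
After A$122,600.00 payment: A$393,156.1290… − A$122,600.00 = A$270,556.1290…
Balance at month 8: A$270,556.1290… × (1 + 0.013)^6 = A$292,357.3716…
After A$172,400.00 payment: A$292,357.3716… − A$172,400.00 = A$119,957.3716…
Balance at month 12: A$119,957.3716… × (1 + 0.013)^4 = A$126,317.8493…
Penalty: 12 × 1.5% × A$383,130.00 = A$68,963.40
Final settlement = outstanding balance + penalty = A$126,317.8493… + A$68,963.40 = A$195,281.25

A$195,281.25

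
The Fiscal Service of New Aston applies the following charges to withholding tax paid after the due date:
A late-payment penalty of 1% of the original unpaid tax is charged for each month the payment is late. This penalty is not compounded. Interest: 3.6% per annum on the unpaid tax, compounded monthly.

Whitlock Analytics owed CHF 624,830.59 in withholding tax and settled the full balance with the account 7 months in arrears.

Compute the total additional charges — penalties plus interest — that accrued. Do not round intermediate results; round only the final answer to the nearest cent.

Late-payment penalty: 7 × 1% × CHF 624,830.59 = CHF 43,738.14…
Interest (3.6%/yr ÷ 12 = 0.3%/month): CHF 624,830.59 × ((1 + 0.003)^7 − 1) = CHF 13,240.1276…
Penalties + interest = CHF 43,738.1413 + CHF 13,240.1276… = CHF 56,978.27

CHF 56,978.27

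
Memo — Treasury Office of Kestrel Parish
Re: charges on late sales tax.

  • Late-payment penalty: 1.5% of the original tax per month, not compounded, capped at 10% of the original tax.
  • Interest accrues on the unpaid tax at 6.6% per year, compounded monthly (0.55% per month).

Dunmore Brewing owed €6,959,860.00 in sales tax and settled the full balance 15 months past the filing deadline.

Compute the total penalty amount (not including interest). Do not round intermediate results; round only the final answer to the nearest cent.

Penalty (uncapped): 15 × 1.5% × €6,959,860.00 = €1,565,968.50; cap = 10% × €6,959,860.00 = €695,986.00 → penalty = €695,986.00

€695,986.00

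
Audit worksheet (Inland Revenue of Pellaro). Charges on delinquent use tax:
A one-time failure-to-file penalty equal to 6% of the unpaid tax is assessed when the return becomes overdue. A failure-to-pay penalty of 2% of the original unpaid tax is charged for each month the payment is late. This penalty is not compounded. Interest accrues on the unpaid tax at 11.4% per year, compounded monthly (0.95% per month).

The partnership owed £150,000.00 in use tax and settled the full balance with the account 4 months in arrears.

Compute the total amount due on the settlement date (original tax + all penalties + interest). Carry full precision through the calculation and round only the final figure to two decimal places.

£176,781.74

Failure-to-file penalty: 6% × £150,000.00 = £9,000.00
Failure-to-pay penalty: 4 × 2% × £150,000.00 = £12,000.00
Interest: £150,000.00 × ((1 + 0.0095)^4 − 1) = £150,000.00 × 0.0385449… = £5,781.7406…
Total = £150,000.00 + £21,000.0000 + £5,781.7406… = £176,781.74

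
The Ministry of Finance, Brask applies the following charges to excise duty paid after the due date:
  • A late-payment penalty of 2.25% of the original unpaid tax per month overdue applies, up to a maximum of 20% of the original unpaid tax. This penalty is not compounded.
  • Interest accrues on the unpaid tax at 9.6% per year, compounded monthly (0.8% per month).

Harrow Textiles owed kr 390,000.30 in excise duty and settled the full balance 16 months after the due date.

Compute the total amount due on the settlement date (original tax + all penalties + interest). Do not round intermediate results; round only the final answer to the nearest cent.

Penalty (uncapped): 16 × 2.25% × kr 390,000.30 = kr 140,400.11…; cap = 20% × kr 390,000.30 = kr 78,000.06 → penalty = kr 78,000.06
Interest: kr 390,000.30 × ((1 + 0.008)^16 − 1) = kr 390,000.30 × 0.1359743… = kr 53,030.0256…
Total = kr 390,000.30 + kr 78,000.0600 + kr 53,030.0256… = kr 521,030.39

kr 521,030.39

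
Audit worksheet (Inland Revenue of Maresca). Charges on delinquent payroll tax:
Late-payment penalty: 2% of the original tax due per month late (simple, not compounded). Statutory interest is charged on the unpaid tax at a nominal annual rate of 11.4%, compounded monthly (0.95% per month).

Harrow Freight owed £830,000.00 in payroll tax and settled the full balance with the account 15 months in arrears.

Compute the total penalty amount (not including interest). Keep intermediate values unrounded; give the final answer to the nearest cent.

Late-payment penalty = 2% × £830,000.00 × 15 mo = £249,000.00

£249,000.00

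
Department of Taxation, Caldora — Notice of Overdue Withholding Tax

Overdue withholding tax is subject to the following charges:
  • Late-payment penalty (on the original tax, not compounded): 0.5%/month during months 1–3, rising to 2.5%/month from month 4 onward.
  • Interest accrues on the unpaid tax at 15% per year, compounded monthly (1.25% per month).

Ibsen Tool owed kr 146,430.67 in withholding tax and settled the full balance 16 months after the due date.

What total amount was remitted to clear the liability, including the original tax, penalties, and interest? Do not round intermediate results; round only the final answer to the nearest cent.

kr 228,415.67

Penalty, months 1–3: 3 × 0.5% × kr 146,430.67 = kr 2,196.46…
Penalty, months 4–16: 13 × 2.5% × kr 146,430.67 = kr 47,589.97…
Interest: kr 146,430.67 × ((1 + 0.0125)^16 − 1) = kr 146,430.67 × 0.2198895… = kr 32,198.5738…
Total = kr 146,430.67 + kr 49,786.4278 + kr 32,198.5738… = kr 228,415.67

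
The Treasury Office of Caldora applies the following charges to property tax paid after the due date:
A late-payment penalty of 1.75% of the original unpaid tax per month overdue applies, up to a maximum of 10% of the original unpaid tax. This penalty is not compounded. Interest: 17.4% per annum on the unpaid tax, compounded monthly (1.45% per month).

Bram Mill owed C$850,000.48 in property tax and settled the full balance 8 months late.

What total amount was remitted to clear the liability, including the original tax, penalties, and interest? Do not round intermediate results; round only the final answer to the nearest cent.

Penalty (uncapped): 8 × 1.75% × C$850,000.48 = C$119,000.07…; cap = 10% × C$850,000.48 = C$85,000.05… → penalty = C$85,000.05…
Interest: C$850,000.48 × ((1 + 0.0145)^8 − 1) = C$850,000.48 × 0.1220609… = C$103,751.7841…
Total = C$850,000.48 + C$85,000.0480 + C$103,751.7841… = C$1,038,752.31

C$1,038,752.31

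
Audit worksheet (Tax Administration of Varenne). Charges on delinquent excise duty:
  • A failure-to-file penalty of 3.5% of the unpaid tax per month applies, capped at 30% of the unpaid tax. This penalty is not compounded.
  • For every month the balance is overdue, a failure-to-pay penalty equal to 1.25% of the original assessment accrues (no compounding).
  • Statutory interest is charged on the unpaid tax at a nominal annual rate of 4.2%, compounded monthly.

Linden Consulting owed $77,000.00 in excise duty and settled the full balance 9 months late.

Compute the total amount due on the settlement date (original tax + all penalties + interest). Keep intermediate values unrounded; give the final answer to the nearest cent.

Failure-to-file: 9 × 3.5% × $77,000.00 = $24,255.00, capped at 30% × $77,000.00 = $23,100.00
Failure-to-pay penalty: 9 × 1.25% × $77,000.00 = $8,662.50
Interest (4.2%/yr ÷ 12 = 0.35%/month): $77,000.00 × ((1 + 0.0035)^9 − 1) = $2,459.7358…
Total = $77,000.00 + $31,762.5000 + $2,459.7358… = $111,222.24

$111,222.24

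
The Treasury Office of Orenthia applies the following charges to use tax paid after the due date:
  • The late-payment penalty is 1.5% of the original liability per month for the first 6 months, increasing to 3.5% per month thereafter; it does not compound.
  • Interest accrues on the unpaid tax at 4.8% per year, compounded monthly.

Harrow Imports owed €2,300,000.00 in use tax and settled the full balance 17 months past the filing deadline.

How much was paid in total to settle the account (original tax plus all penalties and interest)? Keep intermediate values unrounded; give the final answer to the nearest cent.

€3,554,006.31

Penalty, months 1–6: 6 × 1.5% × €2,300,000.00 = €207,000.00
Penalty, months 7–17: 11 × 3.5% × €2,300,000.00 = €885,500.00
Interest (4.8%/yr ÷ 12 = 0.4%/month): €2,300,000.00 × ((1 + 0.004)^17 − 1) = €161,506.3120…
Total = €2,300,000.00 + €1,092,500.0000 + €161,506.3120… = €3,554,006.31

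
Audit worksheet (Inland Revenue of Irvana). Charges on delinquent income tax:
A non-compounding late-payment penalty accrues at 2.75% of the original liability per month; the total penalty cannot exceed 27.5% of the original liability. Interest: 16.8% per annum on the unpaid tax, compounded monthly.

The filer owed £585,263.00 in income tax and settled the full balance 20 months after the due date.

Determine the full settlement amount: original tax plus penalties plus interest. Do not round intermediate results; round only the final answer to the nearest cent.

£933,823.94

Penalty (uncapped): 20 × 2.75% × £585,263.00 = £321,894.65; cap = 27.5% × £585,263.00 = £160,947.33… → penalty = £160,947.33…
Interest (16.8%/yr ÷ 12 = 1.4%/month): £585,263.00 × ((1 + 0.014)^20 − 1) = £187,613.6187…
Total = £585,263.00 + £160,947.3250 + £187,613.6187… = £933,823.94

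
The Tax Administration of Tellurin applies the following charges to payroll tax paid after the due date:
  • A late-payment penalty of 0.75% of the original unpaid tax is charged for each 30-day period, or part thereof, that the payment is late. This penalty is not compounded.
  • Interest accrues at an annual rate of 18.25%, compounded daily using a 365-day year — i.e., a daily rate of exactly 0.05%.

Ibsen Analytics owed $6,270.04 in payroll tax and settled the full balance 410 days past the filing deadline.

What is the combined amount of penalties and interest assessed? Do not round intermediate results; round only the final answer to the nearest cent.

Penalty periods: ⌈410/30⌉ = 14; penalty = 14 × 0.75% × $6,270.04 = $658.35…
Interest: $6,270.04 × ((1 + 0.0005)^410 − 1) = $6,270.04 × 0.22746218… = $1,426.1969…
Penalties + interest = $658.3542 + $1,426.1969… = $2,084.55

$2,084.55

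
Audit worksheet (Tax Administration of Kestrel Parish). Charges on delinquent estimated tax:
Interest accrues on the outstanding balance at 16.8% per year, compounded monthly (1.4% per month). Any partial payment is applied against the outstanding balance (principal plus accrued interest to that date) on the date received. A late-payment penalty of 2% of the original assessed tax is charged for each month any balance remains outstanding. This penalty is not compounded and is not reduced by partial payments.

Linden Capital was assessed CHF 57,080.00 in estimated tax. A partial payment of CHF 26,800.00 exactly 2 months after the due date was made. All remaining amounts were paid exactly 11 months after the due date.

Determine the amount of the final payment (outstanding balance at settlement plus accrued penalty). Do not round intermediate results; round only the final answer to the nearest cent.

CHF 48,697.61

Balance at month 2: CHF 57,080.0000 × (1 + 0.014)^2 = CHF 58,689.4277…
After CHF 26,800.00 payment: CHF 58,689.4277… − CHF 26,800.00 = CHF 31,889.4277…
Balance at month 11: CHF 31,889.4277… × (1 + 0.014)^9 = CHF 36,140.0143…
Penalty: 11 × 2% × CHF 57,080.00 = CHF 12,557.60
Final settlement = outstanding balance + penalty = CHF 36,140.0143… + CHF 12,557.60 = CHF 48,697.61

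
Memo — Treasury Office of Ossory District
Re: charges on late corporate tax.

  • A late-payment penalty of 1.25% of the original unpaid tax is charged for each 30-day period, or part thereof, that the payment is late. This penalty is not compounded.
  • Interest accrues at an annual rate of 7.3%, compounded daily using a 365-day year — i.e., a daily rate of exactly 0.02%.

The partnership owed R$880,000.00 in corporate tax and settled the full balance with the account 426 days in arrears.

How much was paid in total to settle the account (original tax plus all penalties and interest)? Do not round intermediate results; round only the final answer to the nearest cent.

R$1,123,254.49

Penalty periods: ⌈426/30⌉ = 15; penalty = 15 × 1.25% × R$880,000.00 = R$165,000.00
Interest: R$880,000.00 × ((1 + 0.0002)^426 − 1) = R$880,000.00 × 0.08892556… = R$78,254.4888…
Total = R$880,000.00 + R$165,000.0000 + R$78,254.4888… = R$1,123,254.49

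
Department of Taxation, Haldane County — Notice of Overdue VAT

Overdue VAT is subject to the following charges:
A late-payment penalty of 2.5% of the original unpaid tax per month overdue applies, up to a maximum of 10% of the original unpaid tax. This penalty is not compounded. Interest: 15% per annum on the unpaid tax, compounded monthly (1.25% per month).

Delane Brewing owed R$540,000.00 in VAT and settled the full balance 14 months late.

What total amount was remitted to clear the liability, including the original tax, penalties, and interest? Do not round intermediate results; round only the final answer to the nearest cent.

R$696,575.56

Penalty (uncapped): 14 × 2.5% × R$540,000.00 = R$189,000.00; cap = 10% × R$540,000.00 = R$54,000.00 → penalty = R$54,000.00
Interest: R$540,000.00 × ((1 + 0.0125)^14 − 1) = R$540,000.00 × 0.1899547… = R$102,575.5642…
Total = R$540,000.00 + R$54,000.0000 + R$102,575.5642… = R$696,575.56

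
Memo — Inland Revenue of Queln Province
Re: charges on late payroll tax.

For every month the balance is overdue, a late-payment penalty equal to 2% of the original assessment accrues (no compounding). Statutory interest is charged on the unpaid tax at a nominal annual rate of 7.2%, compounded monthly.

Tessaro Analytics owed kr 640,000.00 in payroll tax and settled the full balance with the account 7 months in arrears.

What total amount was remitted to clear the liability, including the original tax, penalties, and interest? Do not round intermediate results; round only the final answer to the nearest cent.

kr 756,968.71

Late-payment penalty = 2% × kr 640,000.00 × 7 mo = kr 89,600.00
Interest (7.2%/yr ÷ 12 = 0.6%/month): kr 640,000.00 × ((1 + 0.006)^7 − 1) = kr 27,368.7075…
Total = kr 640,000.00 + kr 89,600.0000 + kr 27,368.7075… = kr 756,968.71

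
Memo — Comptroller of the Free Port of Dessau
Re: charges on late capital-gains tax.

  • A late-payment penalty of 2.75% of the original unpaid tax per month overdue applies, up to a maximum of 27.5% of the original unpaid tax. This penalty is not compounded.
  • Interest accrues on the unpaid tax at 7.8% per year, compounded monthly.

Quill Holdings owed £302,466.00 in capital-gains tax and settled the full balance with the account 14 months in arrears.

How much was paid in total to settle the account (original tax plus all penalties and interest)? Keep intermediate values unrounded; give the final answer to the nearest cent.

£414,362.25

Penalty (uncapped): 14 × 2.75% × £302,466.00 = £116,449.41; cap = 27.5% × £302,466.00 = £83,178.15 → penalty = £83,178.15
Interest (7.8%/yr ÷ 12 = 0.65%/month): £302,466.00 × ((1 + 0.0065)^14 − 1) = £28,718.0953…
Total = £302,466.00 + £83,178.1500 + £28,718.0953… = £414,362.25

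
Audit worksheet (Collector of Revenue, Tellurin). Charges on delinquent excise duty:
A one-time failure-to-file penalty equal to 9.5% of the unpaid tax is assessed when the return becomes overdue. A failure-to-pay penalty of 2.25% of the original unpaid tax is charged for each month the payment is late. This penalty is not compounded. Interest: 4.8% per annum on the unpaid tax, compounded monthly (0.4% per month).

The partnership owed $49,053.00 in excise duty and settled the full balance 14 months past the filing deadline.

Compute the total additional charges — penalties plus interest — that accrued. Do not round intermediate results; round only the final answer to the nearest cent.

Failure-to-file penalty: 9.5% × $49,053.00 = $4,660.04…
Failure-to-pay penalty = 2.25% × $49,053.00 × 14 mo = $15,451.70…
Interest: $49,053.00 × ((1 + 0.004)^14 − 1) = $49,053.00 × 0.0574796… = $2,819.5446…
Penalties + interest = $20,111.7300 + $2,819.5446… = $22,931.27

$22,931.27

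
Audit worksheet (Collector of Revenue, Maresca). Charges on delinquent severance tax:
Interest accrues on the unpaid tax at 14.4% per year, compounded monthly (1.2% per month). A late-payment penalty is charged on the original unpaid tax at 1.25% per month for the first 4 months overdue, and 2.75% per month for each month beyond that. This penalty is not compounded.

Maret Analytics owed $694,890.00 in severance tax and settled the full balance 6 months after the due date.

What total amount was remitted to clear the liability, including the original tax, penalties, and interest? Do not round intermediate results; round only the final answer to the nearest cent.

$819,410.72

Penalty, months 1–4: 4 × 1.25% × $694,890.00 = $34,744.50
Penalty, months 5–6: 2 × 2.75% × $694,890.00 = $38,218.95
Interest: $694,890.00 × ((1 + 0.012)^6 − 1) = $694,890.00 × 0.0741949… = $51,557.2750…
Total = $694,890.00 + $72,963.4500 + $51,557.2750… = $819,410.72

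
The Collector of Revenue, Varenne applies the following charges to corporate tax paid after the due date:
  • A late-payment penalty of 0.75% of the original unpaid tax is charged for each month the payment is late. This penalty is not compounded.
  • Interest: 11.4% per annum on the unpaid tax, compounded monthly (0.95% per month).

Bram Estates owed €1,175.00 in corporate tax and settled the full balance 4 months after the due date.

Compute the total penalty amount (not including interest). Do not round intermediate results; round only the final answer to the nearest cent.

€35.25

Late-payment penalty: 4 × 0.75% × €1,175.00 = €35.25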